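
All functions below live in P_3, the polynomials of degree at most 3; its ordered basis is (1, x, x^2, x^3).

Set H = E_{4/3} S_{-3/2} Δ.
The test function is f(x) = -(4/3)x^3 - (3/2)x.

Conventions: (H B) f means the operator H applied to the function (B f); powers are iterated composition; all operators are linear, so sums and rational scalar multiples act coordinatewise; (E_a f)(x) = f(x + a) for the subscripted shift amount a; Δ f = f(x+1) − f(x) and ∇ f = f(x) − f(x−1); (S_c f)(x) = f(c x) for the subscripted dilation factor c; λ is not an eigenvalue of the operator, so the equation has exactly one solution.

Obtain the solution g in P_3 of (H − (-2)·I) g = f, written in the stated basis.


g(x) = -(2/3)x^3 + (9/4)x^2 + (57/8)x + 103/48

write g with unknown coordinates in the stated basis and equate coefficients in (H − (-2)·I) g = f
solving from the highest basis element down gives g = -(2/3)x^3 + (9/4)x^2 + (57/8)x + 103/48
check: H g = -(9/2)x^2 - (63/4)x - 103/24
so H g − (-2)·g = -(4/3)x^3 - (3/2)x = f ✓


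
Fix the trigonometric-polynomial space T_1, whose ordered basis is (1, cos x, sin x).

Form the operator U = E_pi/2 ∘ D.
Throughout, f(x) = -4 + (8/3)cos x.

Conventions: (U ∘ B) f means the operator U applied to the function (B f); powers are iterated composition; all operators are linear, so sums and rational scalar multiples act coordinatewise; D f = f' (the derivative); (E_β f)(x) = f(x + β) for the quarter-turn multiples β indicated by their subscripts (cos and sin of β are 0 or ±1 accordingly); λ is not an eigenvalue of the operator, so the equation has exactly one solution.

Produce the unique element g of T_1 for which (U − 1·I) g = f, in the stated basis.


write g with unknown coordinates in the stated basis and equate coefficients in (U − 1·I) g = f
solving from the highest basis element down gives g = 4 - (4/3)cos x
check: U g = (4/3)cos x
so U g − 1·g = -4 + (8/3)cos x = f ✓

the result is g(x) = 4 - (4/3)cos x


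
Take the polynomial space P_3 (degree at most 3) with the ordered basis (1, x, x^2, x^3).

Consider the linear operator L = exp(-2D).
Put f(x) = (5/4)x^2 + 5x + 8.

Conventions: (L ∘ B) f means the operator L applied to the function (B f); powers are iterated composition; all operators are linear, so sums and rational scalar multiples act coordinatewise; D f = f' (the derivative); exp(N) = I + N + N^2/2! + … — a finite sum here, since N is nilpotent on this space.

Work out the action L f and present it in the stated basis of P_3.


order-1 term: -5x - 10
order-2 term: 5
the series for exp(-2D) f terminates at order 2
exp(-2D) f = (5/4)x^2 + 3

the image equals g(x) = (5/4)x^2 + 3


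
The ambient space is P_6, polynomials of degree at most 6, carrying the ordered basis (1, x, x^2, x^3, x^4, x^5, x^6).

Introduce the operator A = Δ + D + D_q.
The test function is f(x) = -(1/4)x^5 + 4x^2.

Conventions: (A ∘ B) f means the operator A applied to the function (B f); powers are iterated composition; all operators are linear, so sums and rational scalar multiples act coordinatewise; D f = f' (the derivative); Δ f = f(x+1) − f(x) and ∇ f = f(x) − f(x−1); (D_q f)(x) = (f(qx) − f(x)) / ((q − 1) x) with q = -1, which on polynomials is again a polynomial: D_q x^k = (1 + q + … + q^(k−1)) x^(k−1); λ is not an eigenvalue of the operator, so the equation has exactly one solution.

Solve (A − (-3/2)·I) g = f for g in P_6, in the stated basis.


g(x) = -(1/6)x^5 + (11/9)x^4 - (146/27)x^3 + (1954/81)x^2 - (13661/243)x + 24119/243

write g with unknown coordinates in the stated basis and equate coefficients in (A − (-3/2)·I) g = f
solving from the highest basis element down gives g = -(1/6)x^5 + (11/9)x^4 - (146/27)x^3 + (1954/81)x^2 - (13661/243)x + 24119/243
check: A g = -(11/6)x^4 + (73/9)x^3 - (869/27)x^2 + (13661/162)x - 24119/162
so A g − (-3/2)·g = -(1/4)x^5 + 4x^2 = f ✓


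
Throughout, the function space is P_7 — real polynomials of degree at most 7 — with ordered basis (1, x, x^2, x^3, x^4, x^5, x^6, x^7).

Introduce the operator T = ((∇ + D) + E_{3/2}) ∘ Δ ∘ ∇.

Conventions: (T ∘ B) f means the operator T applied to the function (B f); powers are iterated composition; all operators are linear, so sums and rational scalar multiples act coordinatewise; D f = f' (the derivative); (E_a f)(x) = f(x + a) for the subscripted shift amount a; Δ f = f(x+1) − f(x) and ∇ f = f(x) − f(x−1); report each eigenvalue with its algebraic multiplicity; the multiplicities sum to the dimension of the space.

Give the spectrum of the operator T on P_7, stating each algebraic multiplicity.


λ = 0 (multiplicity 8)

image of 1: 0
image of x: 0
image of x^2: 2
image of x^3: 6x + 21
image of x^4: 12x^2 + 84x + 17
image of x^5: 20x^3 + 210x^2 + 85x + 245/2
image of x^6: 30x^4 + 420x^3 + 255x^2 + 735x + 1291/8
image of x^7: 42x^5 + 735x^4 + 595x^3 + (5145/2)x^2 + (9037/8)x + 11459/16
the matrix is upper triangular; its diagonal is (0, 0, 0, 0, 0, 0, 0, 0)
for a triangular matrix the eigenvalues are the diagonal entries, with algebraic multiplicity their repetition count


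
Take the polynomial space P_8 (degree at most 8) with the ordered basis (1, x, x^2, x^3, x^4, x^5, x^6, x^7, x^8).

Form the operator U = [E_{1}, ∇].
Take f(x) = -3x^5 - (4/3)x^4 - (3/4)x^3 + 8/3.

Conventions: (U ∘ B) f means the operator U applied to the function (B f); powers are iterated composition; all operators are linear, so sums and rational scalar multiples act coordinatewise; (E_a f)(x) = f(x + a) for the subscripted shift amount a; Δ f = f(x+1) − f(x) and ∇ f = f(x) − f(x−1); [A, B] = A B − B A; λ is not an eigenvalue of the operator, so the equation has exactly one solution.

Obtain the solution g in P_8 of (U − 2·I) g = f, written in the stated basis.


g(x) = (3/2)x^5 + (2/3)x^4 + (3/8)x^3 - 4/3

write g with unknown coordinates in the stated basis and equate coefficients in (U − 2·I) g = f
solving from the highest basis element down gives g = (3/2)x^5 + (2/3)x^4 + (3/8)x^3 - 4/3
check: U g = 0
so U g − 2·g = -3x^5 - (4/3)x^4 - (3/4)x^3 + 8/3 = f ✓


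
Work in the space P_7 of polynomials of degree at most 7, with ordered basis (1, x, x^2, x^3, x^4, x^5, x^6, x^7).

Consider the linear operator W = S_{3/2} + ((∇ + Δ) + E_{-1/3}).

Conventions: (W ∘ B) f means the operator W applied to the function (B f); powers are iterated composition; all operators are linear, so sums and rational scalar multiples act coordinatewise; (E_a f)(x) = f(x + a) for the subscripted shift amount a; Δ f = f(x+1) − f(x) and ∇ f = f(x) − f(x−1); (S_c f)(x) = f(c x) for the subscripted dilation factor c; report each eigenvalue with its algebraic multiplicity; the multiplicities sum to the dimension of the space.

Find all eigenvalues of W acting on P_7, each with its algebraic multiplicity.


image of 1: 2
image of x: (5/2)x + 5/3
image of x^2: (13/4)x^2 + (10/3)x + 1/9
image of x^3: (35/8)x^3 + 5x^2 + (1/3)x + 53/27
image of x^4: (97/16)x^4 + (20/3)x^3 + (2/3)x^2 + (212/27)x + 1/81
image of x^5: (275/32)x^5 + (25/3)x^4 + (10/9)x^3 + (530/27)x^2 + (5/81)x + 485/243
image of x^6: (793/64)x^6 + 10x^5 + (5/3)x^4 + (1060/27)x^3 + (5/27)x^2 + (970/81)x + 1/729
image of x^7: (2315/128)x^7 + (35/3)x^6 + (7/3)x^5 + (1855/27)x^4 + (35/81)x^3 + (3395/81)x^2 + (7/729)x + 4373/2187
the matrix is upper triangular; its diagonal is (2, 5/2, 13/4, 35/8, 97/16, 275/32, 793/64, 2315/128)
for a triangular matrix the eigenvalues are the diagonal entries, with algebraic multiplicity their repetition count

λ = 2 (multiplicity 1), λ = 5/2 (multiplicity 1), λ = 13/4 (multiplicity 1), λ = 35/8 (multiplicity 1), λ = 97/16 (multiplicity 1), λ = 275/32 (multiplicity 1), λ = 793/64 (multiplicity 1), λ = 2315/128 (multiplicity 1)


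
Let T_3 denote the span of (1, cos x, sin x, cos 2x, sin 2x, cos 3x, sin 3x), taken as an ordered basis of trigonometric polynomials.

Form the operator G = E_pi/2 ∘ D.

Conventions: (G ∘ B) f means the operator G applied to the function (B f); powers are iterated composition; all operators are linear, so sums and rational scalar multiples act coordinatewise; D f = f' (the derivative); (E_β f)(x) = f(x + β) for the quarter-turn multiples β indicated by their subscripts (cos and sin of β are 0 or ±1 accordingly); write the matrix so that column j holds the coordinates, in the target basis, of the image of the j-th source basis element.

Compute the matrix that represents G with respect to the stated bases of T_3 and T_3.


image of 1: 0
image of cos x: -cos x
image of sin x: -sin x
image of cos 2x: 2sin 2x
image of sin 2x: -2cos 2x
image of cos 3x: 3cos 3x
image of sin 3x: 3sin 3x
each image's coordinates form column j of the matrix

the matrix is [[0, 0, 0, 0, 0, 0, 0]; [0, -1, 0, 0, 0, 0, 0]; [0, 0, -1, 0, 0, 0, 0]; [0, 0, 0, 0, -2, 0, 0]; [0, 0, 0, 2, 0, 0, 0]; [0, 0, 0, 0, 0, 3, 0]; [0, 0, 0, 0, 0, 0, 3]] (rows listed top to bottom)


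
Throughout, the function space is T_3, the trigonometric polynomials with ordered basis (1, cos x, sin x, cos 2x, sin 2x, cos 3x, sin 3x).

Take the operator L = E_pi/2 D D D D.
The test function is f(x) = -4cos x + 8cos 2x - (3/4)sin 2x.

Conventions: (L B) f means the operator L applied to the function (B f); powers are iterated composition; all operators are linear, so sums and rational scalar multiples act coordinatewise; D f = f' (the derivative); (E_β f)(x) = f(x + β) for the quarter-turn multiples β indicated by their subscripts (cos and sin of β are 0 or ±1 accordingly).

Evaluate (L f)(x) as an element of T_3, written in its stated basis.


g(x) = 4sin x - 128cos 2x + 12sin 2x

D f = 4sin x - (3/2)cos 2x - 16sin 2x
D D f = 4cos x - 32cos 2x + 3sin 2x
D D D f = -4sin x + 6cos 2x + 64sin 2x
D (D D) D f = -4cos x + 128cos 2x - 12sin 2x
E_pi/2 D (D D) D f = 4sin x - 128cos 2x + 12sin 2x


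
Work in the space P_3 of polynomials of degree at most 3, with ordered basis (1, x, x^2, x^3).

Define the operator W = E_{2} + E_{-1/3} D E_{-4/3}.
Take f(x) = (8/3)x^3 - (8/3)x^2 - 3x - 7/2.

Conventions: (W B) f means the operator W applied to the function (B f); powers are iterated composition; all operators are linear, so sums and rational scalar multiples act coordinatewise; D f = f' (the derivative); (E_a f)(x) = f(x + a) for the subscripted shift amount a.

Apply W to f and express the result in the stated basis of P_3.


E_{2} f = (8/3)x^3 + (40/3)x^2 + (55/3)x + 7/6
E_{-4/3} f = (8/3)x^3 - (40/3)x^2 + (55/3)x - 1711/162
D E_{-4/3} f = 8x^2 - (80/3)x + 55/3
E_{-1/3} D E_{-4/3} f = 8x^2 - 32x + 253/9
(E_{2} + E_{-1/3} D E_{-4/3}) f = (8/3)x^3 + (64/3)x^2 - (41/3)x + 527/18

the result is g(x) = (8/3)x^3 + (64/3)x^2 - (41/3)x + 527/18


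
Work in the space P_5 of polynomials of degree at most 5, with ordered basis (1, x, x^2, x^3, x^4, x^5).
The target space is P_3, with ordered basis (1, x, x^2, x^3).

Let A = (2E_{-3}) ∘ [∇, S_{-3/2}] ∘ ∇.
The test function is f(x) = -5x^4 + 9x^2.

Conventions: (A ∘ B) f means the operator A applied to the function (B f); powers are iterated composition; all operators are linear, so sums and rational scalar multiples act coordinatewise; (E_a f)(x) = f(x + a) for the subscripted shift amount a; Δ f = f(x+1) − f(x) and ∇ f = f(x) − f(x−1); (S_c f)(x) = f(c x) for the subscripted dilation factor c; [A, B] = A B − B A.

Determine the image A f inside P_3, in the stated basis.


∇ f = -20x^3 + 30x^2 - 2x - 4
S_{-3/2} ∇ f = (135/2)x^3 + (135/2)x^2 + 3x - 4
∇ S_{-3/2} ∇ f = (405/2)x^2 - (135/2)x + 3
∇ ∇ f = -60x^2 + 120x - 52
S_{-3/2} ∇ ∇ f = -135x^2 - 180x - 52
[∇, S_{-3/2}] ∇ f = (675/2)x^2 + (225/2)x + 55
E_{-3} [∇, S_{-3/2}] ∇ f = (675/2)x^2 - (3825/2)x + 2755
(2E_{-3}) [∇, S_{-3/2}] ∇ f = 675x^2 - 3825x + 5510

the image equals g(x) = 675x^2 - 3825x + 5510


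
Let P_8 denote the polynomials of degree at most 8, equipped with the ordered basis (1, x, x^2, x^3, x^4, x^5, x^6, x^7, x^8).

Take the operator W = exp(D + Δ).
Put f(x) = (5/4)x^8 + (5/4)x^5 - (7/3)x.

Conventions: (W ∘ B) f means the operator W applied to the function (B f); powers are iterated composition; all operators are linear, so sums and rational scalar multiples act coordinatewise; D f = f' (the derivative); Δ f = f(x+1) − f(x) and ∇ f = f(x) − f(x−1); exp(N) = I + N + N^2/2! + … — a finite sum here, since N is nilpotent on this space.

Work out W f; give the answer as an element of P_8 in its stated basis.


order-1 term: 20x^7 + 35x^6 + 70x^5 + 100x^4 + (165/2)x^3 + (95/2)x^2 + (65/4)x - 13/6
order-2 term: 140x^6 + 420x^5 + (1925/2)x^4 + 1450x^3 + 1370x^2 + (3075/4)x + 775/4
order-3 term: 560x^5 + 2100x^4 + 4900x^3 + 6925x^2 + 5540x + 1960
order-4 term: 1400x^4 + 5600x^3 + 11900x^2 + 13400x + 25565/4
order-5 term: 2240x^3 + 8400x^2 + 14000x + 9140
order-6 term: 2240x^2 + 6720x + 6440
order-7 term: 1280x + 2240
order-8 term: 320
the series for exp(D + Δ) f terminates at order 8
exp(D + Δ) f = (5/4)x^8 + 20x^7 + 175x^6 + (4205/4)x^5 + (9125/2)x^4 + (28545/2)x^3 + (61765/2)x^2 + (125168/3)x + 160097/6

g(x) = (5/4)x^8 + 20x^7 + 175x^6 + (4205/4)x^5 + (9125/2)x^4 + (28545/2)x^3 + (61765/2)x^2 + (125168/3)x + 160097/6


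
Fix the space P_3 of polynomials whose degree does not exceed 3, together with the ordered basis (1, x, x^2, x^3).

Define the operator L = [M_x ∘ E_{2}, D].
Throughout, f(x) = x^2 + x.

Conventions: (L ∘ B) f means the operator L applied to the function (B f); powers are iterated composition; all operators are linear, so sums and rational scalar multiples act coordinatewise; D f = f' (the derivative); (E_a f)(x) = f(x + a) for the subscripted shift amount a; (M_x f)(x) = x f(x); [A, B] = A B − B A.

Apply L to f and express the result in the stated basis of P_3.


the result is g(x) = -x^2 - 5x - 6

D f = 2x + 1
E_{2} D f = 2x + 5
M_x E_{2} D f = 2x^2 + 5x
E_{2} f = x^2 + 5x + 6
M_x E_{2} f = x^3 + 5x^2 + 6x
D (M_x ∘ E_{2}) f = 3x^2 + 10x + 6
[M_x ∘ E_{2}, D] f = -x^2 - 5x - 6


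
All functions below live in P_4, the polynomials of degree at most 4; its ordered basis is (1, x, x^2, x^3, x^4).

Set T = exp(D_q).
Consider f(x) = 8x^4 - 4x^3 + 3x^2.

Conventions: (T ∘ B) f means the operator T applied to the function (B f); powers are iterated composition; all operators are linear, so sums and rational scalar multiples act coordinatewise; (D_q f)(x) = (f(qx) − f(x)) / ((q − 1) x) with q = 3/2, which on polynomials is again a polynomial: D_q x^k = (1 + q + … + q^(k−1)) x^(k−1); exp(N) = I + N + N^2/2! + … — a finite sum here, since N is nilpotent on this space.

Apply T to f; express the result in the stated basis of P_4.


the result is g(x) = 8x^4 + 61x^3 + (1107/8)x^2 + (5395/48)x + 5375/192

order-1 term: 65x^3 - 19x^2 + (15/2)x
order-2 term: (1235/8)x^2 - (95/4)x + 15/4
order-3 term: (6175/48)x - 95/12
order-4 term: 6175/192
the series for exp(D_q) f terminates at order 4
exp(D_q) f = 8x^4 + 61x^3 + (1107/8)x^2 + (5395/48)x + 5375/192


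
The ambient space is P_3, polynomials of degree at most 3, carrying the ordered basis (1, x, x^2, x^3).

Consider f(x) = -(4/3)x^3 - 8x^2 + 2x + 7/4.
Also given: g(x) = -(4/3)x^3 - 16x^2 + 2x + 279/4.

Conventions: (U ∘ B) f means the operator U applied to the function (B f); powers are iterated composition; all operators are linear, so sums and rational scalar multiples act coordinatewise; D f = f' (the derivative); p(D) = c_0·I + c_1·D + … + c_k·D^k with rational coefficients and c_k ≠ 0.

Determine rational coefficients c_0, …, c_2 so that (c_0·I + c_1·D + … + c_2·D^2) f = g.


p(D) = I + 2·D − 4·D^2, i.e. c_0 = 1, c_1 = 2, c_2 = -4

D^0 f = -(4/3)x^3 - 8x^2 + 2x + 7/4
D^1 f = -4x^2 - 16x + 2
D^2 f = -8x - 16
matching coefficients of g against c_0 f + c_1 Df + … from the top degree down determines the c_i
solution: c_0 = 1, c_1 = 2, c_2 = -4


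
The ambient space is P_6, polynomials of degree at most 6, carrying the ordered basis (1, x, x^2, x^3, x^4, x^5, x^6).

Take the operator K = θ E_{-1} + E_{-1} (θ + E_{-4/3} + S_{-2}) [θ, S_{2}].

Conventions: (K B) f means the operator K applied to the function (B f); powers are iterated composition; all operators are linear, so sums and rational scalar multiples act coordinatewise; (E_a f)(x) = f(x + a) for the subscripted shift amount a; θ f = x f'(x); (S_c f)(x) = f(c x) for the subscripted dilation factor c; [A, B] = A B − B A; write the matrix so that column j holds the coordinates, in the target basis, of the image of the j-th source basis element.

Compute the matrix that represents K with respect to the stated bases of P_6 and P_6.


image of 1: 0
image of x: x
image of x^2: 2x^2 - 2x
image of x^3: 3x^3 - 6x^2 + 3x
image of x^4: 4x^4 - 12x^3 + 12x^2 - 4x
image of x^5: 5x^5 - 20x^4 + 30x^3 - 20x^2 + 5x
image of x^6: 6x^6 - 30x^5 + 60x^4 - 60x^3 + 30x^2 - 6x
each image's coordinates form column j of the matrix

the matrix is [[0, 0, 0, 0, 0, 0, 0]; [0, 1, -2, 3, -4, 5, -6]; [0, 0, 2, -6, 12, -20, 30]; [0, 0, 0, 3, -12, 30, -60]; [0, 0, 0, 0, 4, -20, 60]; [0, 0, 0, 0, 0, 5, -30]; [0, 0, 0, 0, 0, 0, 6]] (rows listed top to bottom)


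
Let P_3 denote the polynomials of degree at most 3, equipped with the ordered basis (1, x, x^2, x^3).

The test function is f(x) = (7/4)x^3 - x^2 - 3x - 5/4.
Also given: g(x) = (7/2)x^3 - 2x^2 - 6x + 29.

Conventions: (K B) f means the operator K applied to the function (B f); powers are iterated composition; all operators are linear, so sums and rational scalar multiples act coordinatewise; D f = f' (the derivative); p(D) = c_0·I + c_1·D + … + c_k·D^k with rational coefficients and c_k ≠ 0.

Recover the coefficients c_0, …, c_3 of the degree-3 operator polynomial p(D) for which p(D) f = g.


c_0 = 2, c_1 = 0, c_2 = 0, c_3 = 3

D^0 f = (7/4)x^3 - x^2 - 3x - 5/4
D^1 f = (21/4)x^2 - 2x - 3
D^2 f = (21/2)x - 2
D^3 f = 21/2
matching coefficients of g against c_0 f + c_1 Df + … from the top degree down determines the c_i
solution: c_0 = 2, c_1 = 0, c_2 = 0, c_3 = 3


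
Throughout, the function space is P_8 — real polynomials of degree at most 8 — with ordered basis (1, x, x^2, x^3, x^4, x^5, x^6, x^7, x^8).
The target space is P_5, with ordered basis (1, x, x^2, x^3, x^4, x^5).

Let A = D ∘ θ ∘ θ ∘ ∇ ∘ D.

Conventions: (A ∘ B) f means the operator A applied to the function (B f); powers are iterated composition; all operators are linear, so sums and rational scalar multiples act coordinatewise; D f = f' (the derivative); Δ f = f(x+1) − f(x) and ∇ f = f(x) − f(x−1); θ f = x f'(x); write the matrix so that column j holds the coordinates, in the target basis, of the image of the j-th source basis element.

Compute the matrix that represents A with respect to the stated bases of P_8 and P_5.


image of 1: 0
image of x: 0
image of x^2: 0
image of x^3: 6
image of x^4: 96x - 12
image of x^5: 540x^2 - 240x + 20
image of x^6: 1920x^3 - 1620x^2 + 480x - 30
image of x^7: 5250x^4 - 6720x^3 + 3780x^2 - 840x + 42
image of x^8: 12096x^5 - 21000x^4 + 17920x^3 - 7560x^2 + 1344x - 56
each image's coordinates form column j of the matrix

the matrix is [[0, 0, 0, 6, -12, 20, -30, 42, -56]; [0, 0, 0, 0, 96, -240, 480, -840, 1344]; [0, 0, 0, 0, 0, 540, -1620, 3780, -7560]; [0, 0, 0, 0, 0, 0, 1920, -6720, 17920]; [0, 0, 0, 0, 0, 0, 0, 5250, -21000]; [0, 0, 0, 0, 0, 0, 0, 0, 12096]] (rows listed top to bottom)


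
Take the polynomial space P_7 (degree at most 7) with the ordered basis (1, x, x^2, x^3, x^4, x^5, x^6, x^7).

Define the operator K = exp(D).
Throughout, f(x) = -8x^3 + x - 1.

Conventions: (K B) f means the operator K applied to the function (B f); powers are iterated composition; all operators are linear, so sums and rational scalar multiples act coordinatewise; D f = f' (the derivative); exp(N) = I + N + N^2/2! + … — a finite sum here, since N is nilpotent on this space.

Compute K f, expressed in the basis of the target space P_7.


the image equals g(x) = -8x^3 - 24x^2 - 23x - 8

order-1 term: -24x^2 + 1
order-2 term: -24x
order-3 term: -8
the series for exp(D) f terminates at order 3
exp(D) f = -8x^3 - 24x^2 - 23x - 8


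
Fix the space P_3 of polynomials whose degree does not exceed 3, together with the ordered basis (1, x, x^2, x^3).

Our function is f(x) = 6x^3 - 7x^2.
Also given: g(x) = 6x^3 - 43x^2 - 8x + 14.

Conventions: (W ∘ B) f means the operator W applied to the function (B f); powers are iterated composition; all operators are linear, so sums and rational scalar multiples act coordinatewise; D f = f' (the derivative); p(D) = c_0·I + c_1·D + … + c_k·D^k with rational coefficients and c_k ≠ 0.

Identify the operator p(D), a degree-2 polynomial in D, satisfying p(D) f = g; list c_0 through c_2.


c_0 = 1, c_1 = -2, c_2 = -1

D^0 f = 6x^3 - 7x^2
D^1 f = 18x^2 - 14x
D^2 f = 36x - 14
matching coefficients of g against c_0 f + c_1 Df + … from the top degree down determines the c_i
solution: c_0 = 1, c_1 = -2, c_2 = -1


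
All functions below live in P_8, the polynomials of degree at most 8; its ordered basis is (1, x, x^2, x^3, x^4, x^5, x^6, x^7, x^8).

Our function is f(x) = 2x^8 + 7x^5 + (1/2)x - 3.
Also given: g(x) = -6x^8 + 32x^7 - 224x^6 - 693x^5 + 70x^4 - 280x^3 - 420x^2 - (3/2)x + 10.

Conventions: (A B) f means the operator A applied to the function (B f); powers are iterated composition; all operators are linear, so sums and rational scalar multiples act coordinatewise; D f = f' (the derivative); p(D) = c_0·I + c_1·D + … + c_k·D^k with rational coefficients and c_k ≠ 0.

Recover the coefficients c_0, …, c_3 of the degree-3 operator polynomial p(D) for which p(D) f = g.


D^0 f = 2x^8 + 7x^5 + (1/2)x - 3
D^1 f = 16x^7 + 35x^4 + 1/2
D^2 f = 112x^6 + 140x^3
D^3 f = 672x^5 + 420x^2
matching coefficients of g against c_0 f + c_1 Df + … from the top degree down determines the c_i
solution: c_0 = -3, c_1 = 2, c_2 = -2, c_3 = -1

p(D) = -3·I + 2·D − 2·D^2 − D^3, i.e. c_0 = -3, c_1 = 2, c_2 = -2, c_3 = -1


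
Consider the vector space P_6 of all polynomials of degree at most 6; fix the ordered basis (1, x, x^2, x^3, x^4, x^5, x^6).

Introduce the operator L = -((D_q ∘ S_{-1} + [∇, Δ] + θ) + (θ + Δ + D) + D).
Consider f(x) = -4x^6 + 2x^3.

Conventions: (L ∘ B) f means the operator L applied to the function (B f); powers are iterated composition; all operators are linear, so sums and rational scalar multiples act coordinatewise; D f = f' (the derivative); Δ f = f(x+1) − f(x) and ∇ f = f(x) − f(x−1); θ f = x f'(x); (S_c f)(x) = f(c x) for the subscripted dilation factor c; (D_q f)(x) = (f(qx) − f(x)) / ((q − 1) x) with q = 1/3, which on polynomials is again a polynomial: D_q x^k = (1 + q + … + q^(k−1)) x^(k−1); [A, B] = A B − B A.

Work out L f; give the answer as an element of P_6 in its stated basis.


the result is g(x) = 48x^6 + (18952/243)x^5 + 60x^4 + 68x^3 + (404/9)x^2 + 18x + 2

S_{-1} f = -4x^6 - 2x^3
D_q S_{-1} f = -(1456/243)x^5 - (26/9)x^2
Δ f = -24x^5 - 60x^4 - 80x^3 - 54x^2 - 18x - 2
∇ Δ f = -120x^4 - 120x^2 + 12x - 8
∇ f = -24x^5 + 60x^4 - 80x^3 + 66x^2 - 30x + 6
Δ ∇ f = -120x^4 - 120x^2 + 12x - 8
[∇, Δ] f = 0
θ f = -24x^6 + 6x^3
(D_q ∘ S_{-1} + [∇, Δ] + θ) f = -24x^6 - (1456/243)x^5 + 6x^3 - (26/9)x^2
θ f = -24x^6 + 6x^3
Δ f = -24x^5 - 60x^4 - 80x^3 - 54x^2 - 18x - 2
D f = -24x^5 + 6x^2
(θ + Δ + D) f = -24x^6 - 48x^5 - 60x^4 - 74x^3 - 48x^2 - 18x - 2
D f = -24x^5 + 6x^2
((D_q ∘ S_{-1} + [∇, Δ] + θ) + (θ + Δ + D) + D) f = -48x^6 - (18952/243)x^5 - 60x^4 - 68x^3 - (404/9)x^2 - 18x - 2
(-((D_q ∘ S_{-1} + [∇, Δ] + θ) + (θ + Δ + D) + D)) f = 48x^6 + (18952/243)x^5 + 60x^4 + 68x^3 + (404/9)x^2 + 18x + 2


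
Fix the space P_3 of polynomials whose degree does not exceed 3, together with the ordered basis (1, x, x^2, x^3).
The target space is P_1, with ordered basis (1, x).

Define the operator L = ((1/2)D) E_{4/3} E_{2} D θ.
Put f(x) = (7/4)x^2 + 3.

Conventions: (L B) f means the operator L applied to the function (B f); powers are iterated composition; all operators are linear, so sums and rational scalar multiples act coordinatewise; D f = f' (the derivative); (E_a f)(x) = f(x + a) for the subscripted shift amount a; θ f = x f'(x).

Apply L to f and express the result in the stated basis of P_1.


θ f = (7/2)x^2
D θ f = 7x
E_{2} D θ f = 7x + 14
E_{4/3} E_{2} D θ f = 7x + 70/3
D (E_{4/3} E_{2} D) θ f = 7
((1/2)D) (E_{4/3} E_{2} D) θ f = 7/2

the image equals g(x) = 7/2


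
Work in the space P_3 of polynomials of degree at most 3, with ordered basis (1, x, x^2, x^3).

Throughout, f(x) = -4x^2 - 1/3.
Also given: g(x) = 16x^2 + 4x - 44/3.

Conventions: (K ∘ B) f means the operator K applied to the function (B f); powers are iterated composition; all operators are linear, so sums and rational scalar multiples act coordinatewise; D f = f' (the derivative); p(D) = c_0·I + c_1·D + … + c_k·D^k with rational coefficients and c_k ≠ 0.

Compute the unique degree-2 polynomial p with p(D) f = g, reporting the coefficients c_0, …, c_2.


p(D) = -4·I − (1/2)·D + 2·D^2, i.e. c_0 = -4, c_1 = -1/2, c_2 = 2

D^0 f = -4x^2 - 1/3
D^1 f = -8x
D^2 f = -8
matching coefficients of g against c_0 f + c_1 Df + … from the top degree down determines the c_i
solution: c_0 = -4, c_1 = -1/2, c_2 = 2


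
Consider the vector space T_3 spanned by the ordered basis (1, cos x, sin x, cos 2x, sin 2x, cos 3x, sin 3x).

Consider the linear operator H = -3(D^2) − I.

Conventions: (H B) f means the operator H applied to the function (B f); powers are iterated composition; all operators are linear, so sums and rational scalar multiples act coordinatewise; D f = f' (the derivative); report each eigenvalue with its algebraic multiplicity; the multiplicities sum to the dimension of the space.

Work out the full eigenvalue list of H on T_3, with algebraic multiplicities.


image of 1: -1
image of cos x: 2cos x
image of sin x: 2sin x
image of cos 2x: 11cos 2x
image of sin 2x: 11sin 2x
image of cos 3x: 26cos 3x
image of sin 3x: 26sin 3x
the matrix is diagonal; its diagonal is (-1, 2, 2, 11, 11, 26, 26)
for a triangular matrix the eigenvalues are the diagonal entries, with algebraic multiplicity their repetition count

λ = -1 (multiplicity 1), λ = 2 (multiplicity 2), λ = 11 (multiplicity 2), λ = 26 (multiplicity 2)


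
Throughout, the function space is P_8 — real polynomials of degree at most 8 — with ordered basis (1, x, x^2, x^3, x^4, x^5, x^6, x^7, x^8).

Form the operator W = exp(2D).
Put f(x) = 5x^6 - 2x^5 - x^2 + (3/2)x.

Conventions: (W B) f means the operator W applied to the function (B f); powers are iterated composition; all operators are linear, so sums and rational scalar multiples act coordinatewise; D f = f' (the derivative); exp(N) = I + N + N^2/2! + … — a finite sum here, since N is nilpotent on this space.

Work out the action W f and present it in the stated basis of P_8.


order-1 term: 60x^5 - 20x^4 - 4x + 3
order-2 term: 300x^4 - 80x^3 - 4
order-3 term: 800x^3 - 160x^2
order-4 term: 1200x^2 - 160x
order-5 term: 960x - 64
order-6 term: 320
the series for exp(2D) f terminates at order 6
exp(2D) f = 5x^6 + 58x^5 + 280x^4 + 720x^3 + 1039x^2 + (1595/2)x + 255

the result is g(x) = 5x^6 + 58x^5 + 280x^4 + 720x^3 + 1039x^2 + (1595/2)x + 255


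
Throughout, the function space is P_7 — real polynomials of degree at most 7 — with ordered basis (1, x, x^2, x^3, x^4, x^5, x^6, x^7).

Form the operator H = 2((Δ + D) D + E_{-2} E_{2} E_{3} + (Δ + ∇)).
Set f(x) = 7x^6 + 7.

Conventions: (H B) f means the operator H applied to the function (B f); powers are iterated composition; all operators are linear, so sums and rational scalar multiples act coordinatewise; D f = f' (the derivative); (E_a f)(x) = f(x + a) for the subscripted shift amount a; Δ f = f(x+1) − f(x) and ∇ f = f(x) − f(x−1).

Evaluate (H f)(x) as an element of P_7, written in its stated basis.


D f = 42x^5
Δ D f = 210x^4 + 420x^3 + 420x^2 + 210x + 42
D D f = 210x^4
(Δ + D) D f = 420x^4 + 420x^3 + 420x^2 + 210x + 42
E_{3} f = 7x^6 + 126x^5 + 945x^4 + 3780x^3 + 8505x^2 + 10206x + 5110
E_{2} E_{3} f = 7x^6 + 210x^5 + 2625x^4 + 17500x^3 + 65625x^2 + 131250x + 109382
E_{-2} E_{2} E_{3} f = 7x^6 + 126x^5 + 945x^4 + 3780x^3 + 8505x^2 + 10206x + 5110
Δ f = 42x^5 + 105x^4 + 140x^3 + 105x^2 + 42x + 7
∇ f = 42x^5 - 105x^4 + 140x^3 - 105x^2 + 42x - 7
(Δ + ∇) f = 84x^5 + 280x^3 + 84x
((Δ + D) D + E_{-2} E_{2} E_{3} + (Δ + ∇)) f = 7x^6 + 210x^5 + 1365x^4 + 4480x^3 + 8925x^2 + 10500x + 5152
(2((Δ + D) D + E_{-2} E_{2} E_{3} + (Δ + ∇))) f = 14x^6 + 420x^5 + 2730x^4 + 8960x^3 + 17850x^2 + 21000x + 10304

g(x) = 14x^6 + 420x^5 + 2730x^4 + 8960x^3 + 17850x^2 + 21000x + 10304


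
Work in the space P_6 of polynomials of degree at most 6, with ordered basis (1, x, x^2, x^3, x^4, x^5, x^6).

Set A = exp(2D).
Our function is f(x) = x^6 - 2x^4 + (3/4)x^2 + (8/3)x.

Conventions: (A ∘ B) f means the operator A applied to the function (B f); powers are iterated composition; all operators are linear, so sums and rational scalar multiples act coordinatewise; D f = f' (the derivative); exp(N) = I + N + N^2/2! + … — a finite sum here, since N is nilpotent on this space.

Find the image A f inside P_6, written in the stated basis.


g(x) = x^6 + 12x^5 + 58x^4 + 144x^3 + (771/4)x^2 + (401/3)x + 121/3

order-1 term: 12x^5 - 16x^3 + 3x + 16/3
order-2 term: 60x^4 - 48x^2 + 3
order-3 term: 160x^3 - 64x
order-4 term: 240x^2 - 32
order-5 term: 192x
order-6 term: 64
the series for exp(2D) f terminates at order 6
exp(2D) f = x^6 + 12x^5 + 58x^4 + 144x^3 + (771/4)x^2 + (401/3)x + 121/3


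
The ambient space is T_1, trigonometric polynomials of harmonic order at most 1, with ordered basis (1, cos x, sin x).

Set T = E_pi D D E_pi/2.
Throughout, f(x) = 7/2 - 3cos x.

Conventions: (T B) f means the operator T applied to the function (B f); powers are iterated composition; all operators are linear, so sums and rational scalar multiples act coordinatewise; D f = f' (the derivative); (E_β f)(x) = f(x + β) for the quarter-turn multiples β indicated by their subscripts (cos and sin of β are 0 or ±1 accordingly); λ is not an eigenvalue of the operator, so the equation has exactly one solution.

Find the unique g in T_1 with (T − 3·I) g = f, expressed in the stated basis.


g(x) = -7/6 + (9/10)cos x - (3/10)sin x

write g with unknown coordinates in the stated basis and equate coefficients in (T − 3·I) g = f
solving from the highest basis element down gives g = -7/6 + (9/10)cos x - (3/10)sin x
check: T g = -(3/10)cos x - (9/10)sin x
so T g − 3·g = 7/2 - 3cos x = f ✓


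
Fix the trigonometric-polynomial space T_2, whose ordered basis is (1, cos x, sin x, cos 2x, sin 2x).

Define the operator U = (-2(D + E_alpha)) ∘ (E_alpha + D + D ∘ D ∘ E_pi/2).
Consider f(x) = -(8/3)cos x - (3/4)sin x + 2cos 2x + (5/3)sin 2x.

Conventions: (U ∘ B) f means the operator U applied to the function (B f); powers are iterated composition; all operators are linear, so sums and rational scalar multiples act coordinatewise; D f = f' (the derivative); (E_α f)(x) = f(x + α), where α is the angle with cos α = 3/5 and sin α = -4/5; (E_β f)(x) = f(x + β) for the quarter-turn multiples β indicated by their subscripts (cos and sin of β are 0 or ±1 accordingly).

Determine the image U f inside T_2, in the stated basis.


E_alpha f = -cos x - (31/12)sin x - (54/25)cos 2x + (109/75)sin 2x
D f = -(3/4)cos x + (8/3)sin x + (10/3)cos 2x - 4sin 2x
E_pi/2 f = -(3/4)cos x + (8/3)sin x - 2cos 2x - (5/3)sin 2x
D E_pi/2 f = (8/3)cos x + (3/4)sin x - (10/3)cos 2x + 4sin 2x
D D E_pi/2 f = (3/4)cos x - (8/3)sin x + 8cos 2x + (20/3)sin 2x
(E_alpha + D + D ∘ D ∘ E_pi/2) f = -cos x - (31/12)sin x + (688/75)cos 2x + (103/25)sin 2x
D (E_alpha + D + D ∘ D ∘ E_pi/2) f = -(31/12)cos x + sin x + (206/25)cos 2x - (1376/75)sin 2x
E_alpha (E_alpha + D + D ∘ D ∘ E_pi/2) f = (22/15)cos x - (47/20)sin x - (12232/1875)cos 2x + (4783/625)sin 2x
(D + E_alpha) (E_alpha + D + D ∘ D ∘ E_pi/2) f = -(67/60)cos x - (27/20)sin x + (3218/1875)cos 2x - (20051/1875)sin 2x
(-2(D + E_alpha)) (E_alpha + D + D ∘ D ∘ E_pi/2) f = (67/30)cos x + (27/10)sin x - (6436/1875)cos 2x + (40102/1875)sin 2x

g(x) = (67/30)cos x + (27/10)sin x - (6436/1875)cos 2x + (40102/1875)sin 2x


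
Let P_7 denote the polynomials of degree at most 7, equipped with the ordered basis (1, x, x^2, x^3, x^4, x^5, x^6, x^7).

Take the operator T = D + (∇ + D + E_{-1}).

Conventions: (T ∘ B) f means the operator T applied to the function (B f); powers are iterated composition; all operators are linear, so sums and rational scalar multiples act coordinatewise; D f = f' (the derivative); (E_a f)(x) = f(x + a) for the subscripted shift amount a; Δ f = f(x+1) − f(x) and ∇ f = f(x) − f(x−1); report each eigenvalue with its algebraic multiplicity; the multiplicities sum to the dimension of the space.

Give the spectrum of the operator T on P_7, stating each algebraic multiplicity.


image of 1: 1
image of x: x + 2
image of x^2: x^2 + 4x
image of x^3: x^3 + 6x^2
image of x^4: x^4 + 8x^3
image of x^5: x^5 + 10x^4
image of x^6: x^6 + 12x^5
image of x^7: x^7 + 14x^6
the matrix is upper triangular; its diagonal is (1, 1, 1, 1, 1, 1, 1, 1)
for a triangular matrix the eigenvalues are the diagonal entries, with algebraic multiplicity their repetition count

λ = 1 (multiplicity 8)


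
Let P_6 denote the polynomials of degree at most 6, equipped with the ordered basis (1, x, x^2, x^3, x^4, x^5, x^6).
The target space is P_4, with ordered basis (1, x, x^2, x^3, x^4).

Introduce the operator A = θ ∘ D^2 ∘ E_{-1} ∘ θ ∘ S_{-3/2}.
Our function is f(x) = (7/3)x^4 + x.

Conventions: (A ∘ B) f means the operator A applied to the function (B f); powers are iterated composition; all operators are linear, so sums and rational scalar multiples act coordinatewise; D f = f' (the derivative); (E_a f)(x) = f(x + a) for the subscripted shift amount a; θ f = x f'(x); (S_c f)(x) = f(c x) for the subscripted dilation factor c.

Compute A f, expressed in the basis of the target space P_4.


the result is g(x) = 1134x^2 - 1134x

S_{-3/2} f = (189/16)x^4 - (3/2)x
θ S_{-3/2} f = (189/4)x^4 - (3/2)x
E_{-1} (θ ∘ S_{-3/2}) f = (189/4)x^4 - 189x^3 + (567/2)x^2 - (381/2)x + 195/4
D E_{-1} (θ ∘ S_{-3/2}) f = 189x^3 - 567x^2 + 567x - 381/2
D D E_{-1} (θ ∘ S_{-3/2}) f = 567x^2 - 1134x + 567
θ D^2 E_{-1} (θ ∘ S_{-3/2}) f = 1134x^2 - 1134x


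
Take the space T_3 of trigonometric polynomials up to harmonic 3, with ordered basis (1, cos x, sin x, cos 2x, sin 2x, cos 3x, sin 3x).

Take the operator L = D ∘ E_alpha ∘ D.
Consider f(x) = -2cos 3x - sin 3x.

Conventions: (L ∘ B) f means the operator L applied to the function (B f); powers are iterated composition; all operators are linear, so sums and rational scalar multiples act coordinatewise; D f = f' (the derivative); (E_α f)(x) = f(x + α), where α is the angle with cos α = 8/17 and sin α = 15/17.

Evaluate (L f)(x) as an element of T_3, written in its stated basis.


D f = -3cos 3x + 6sin 3x
E_alpha D f = (11694/4913)cos 3x - (30813/4913)sin 3x
D E_alpha D f = -(92439/4913)cos 3x - (35082/4913)sin 3x

the image equals g(x) = -(92439/4913)cos 3x - (35082/4913)sin 3x


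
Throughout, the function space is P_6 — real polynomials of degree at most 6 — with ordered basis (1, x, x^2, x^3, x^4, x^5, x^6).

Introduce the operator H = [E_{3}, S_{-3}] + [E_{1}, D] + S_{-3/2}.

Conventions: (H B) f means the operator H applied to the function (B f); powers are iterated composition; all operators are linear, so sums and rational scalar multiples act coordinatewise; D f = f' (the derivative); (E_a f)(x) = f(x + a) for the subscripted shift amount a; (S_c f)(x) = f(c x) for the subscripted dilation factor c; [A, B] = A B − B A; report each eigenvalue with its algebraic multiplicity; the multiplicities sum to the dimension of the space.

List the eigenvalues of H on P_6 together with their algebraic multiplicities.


image of 1: 1
image of x: -(3/2)x - 12
image of x^2: (9/4)x^2 + 72x + 72
image of x^3: -(27/8)x^3 - 324x^2 - 648x - 756
image of x^4: (81/16)x^4 + 1296x^3 + 3888x^2 + 9072x + 6480
image of x^5: -(243/32)x^5 - 4860x^4 - 19440x^3 - 68040x^2 - 97200x - 59292
image of x^6: (729/64)x^6 + 17496x^5 + 87480x^4 + 408240x^3 + 874800x^2 + 1067256x + 530712
the matrix is upper triangular; its diagonal is (1, -3/2, 9/4, -27/8, 81/16, -243/32, 729/64)
for a triangular matrix the eigenvalues are the diagonal entries, with algebraic multiplicity their repetition count

λ = -243/32 (multiplicity 1), λ = -27/8 (multiplicity 1), λ = -3/2 (multiplicity 1), λ = 1 (multiplicity 1), λ = 9/4 (multiplicity 1), λ = 81/16 (multiplicity 1), λ = 729/64 (multiplicity 1)


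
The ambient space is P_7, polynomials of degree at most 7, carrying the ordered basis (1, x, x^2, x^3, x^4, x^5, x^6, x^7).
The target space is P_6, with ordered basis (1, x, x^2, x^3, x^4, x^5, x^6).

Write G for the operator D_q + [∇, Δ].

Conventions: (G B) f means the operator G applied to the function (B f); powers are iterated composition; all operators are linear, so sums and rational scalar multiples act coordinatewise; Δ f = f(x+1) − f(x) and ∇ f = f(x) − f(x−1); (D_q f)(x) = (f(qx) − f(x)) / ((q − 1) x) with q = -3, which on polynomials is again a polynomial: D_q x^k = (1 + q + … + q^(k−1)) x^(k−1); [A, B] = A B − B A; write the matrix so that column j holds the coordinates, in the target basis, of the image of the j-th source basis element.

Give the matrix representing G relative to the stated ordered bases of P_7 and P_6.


the matrix is [[0, 1, 0, 0, 0, 0, 0, 0]; [0, 0, -2, 0, 0, 0, 0, 0]; [0, 0, 0, 7, 0, 0, 0, 0]; [0, 0, 0, 0, -20, 0, 0, 0]; [0, 0, 0, 0, 0, 61, 0, 0]; [0, 0, 0, 0, 0, 0, -182, 0]; [0, 0, 0, 0, 0, 0, 0, 547]] (rows listed top to bottom)

image of 1: 0
image of x: 1
image of x^2: -2x
image of x^3: 7x^2
image of x^4: -20x^3
image of x^5: 61x^4
image of x^6: -182x^5
image of x^7: 547x^6
each image's coordinates form column j of the matrix


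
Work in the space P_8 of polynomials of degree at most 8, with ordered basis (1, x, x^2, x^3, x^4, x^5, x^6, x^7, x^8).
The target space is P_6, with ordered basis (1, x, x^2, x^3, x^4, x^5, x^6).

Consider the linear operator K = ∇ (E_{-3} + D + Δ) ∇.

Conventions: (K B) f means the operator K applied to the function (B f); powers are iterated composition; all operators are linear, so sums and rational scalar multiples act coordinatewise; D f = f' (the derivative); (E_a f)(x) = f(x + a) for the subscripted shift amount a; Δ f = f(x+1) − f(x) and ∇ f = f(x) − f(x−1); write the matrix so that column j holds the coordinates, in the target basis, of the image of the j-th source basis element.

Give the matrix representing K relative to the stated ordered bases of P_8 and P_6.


image of 1: 0
image of x: 0
image of x^2: 2
image of x^3: 6x - 12
image of x^4: 12x^2 - 48x + 158
image of x^5: 20x^3 - 120x^2 + 790x - 1220
image of x^6: 30x^4 - 240x^3 + 2370x^2 - 7320x + 7922
image of x^7: 42x^5 - 420x^4 + 5530x^3 - 25620x^2 + 55454x - 46984
image of x^8: 56x^6 - 672x^5 + 11060x^4 - 68320x^3 + 221816x^2 - 375872x + 264854
each image's coordinates form column j of the matrix

the matrix is [[0, 0, 2, -12, 158, -1220, 7922, -46984, 264854]; [0, 0, 0, 6, -48, 790, -7320, 55454, -375872]; [0, 0, 0, 0, 12, -120, 2370, -25620, 221816]; [0, 0, 0, 0, 0, 20, -240, 5530, -68320]; [0, 0, 0, 0, 0, 0, 30, -420, 11060]; [0, 0, 0, 0, 0, 0, 0, 42, -672]; [0, 0, 0, 0, 0, 0, 0, 0, 56]] (rows listed top to bottom)


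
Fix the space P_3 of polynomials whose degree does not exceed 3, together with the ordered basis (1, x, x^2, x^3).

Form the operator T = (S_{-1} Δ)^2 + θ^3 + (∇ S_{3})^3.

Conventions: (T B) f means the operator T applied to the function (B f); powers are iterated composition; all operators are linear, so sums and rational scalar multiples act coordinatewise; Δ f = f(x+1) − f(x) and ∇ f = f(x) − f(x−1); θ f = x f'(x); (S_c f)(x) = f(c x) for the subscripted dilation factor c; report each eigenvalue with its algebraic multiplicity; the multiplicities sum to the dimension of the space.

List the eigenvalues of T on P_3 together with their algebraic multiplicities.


λ = 0 (multiplicity 1), λ = 1 (multiplicity 1), λ = 8 (multiplicity 1), λ = 27 (multiplicity 1)

image of 1: 0
image of x: x
image of x^2: 8x^2 - 2
image of x^3: 27x^3 - 6x + 4374
the matrix is upper triangular; its diagonal is (0, 1, 8, 27)
for a triangular matrix the eigenvalues are the diagonal entries, with algebraic multiplicity their repetition count
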